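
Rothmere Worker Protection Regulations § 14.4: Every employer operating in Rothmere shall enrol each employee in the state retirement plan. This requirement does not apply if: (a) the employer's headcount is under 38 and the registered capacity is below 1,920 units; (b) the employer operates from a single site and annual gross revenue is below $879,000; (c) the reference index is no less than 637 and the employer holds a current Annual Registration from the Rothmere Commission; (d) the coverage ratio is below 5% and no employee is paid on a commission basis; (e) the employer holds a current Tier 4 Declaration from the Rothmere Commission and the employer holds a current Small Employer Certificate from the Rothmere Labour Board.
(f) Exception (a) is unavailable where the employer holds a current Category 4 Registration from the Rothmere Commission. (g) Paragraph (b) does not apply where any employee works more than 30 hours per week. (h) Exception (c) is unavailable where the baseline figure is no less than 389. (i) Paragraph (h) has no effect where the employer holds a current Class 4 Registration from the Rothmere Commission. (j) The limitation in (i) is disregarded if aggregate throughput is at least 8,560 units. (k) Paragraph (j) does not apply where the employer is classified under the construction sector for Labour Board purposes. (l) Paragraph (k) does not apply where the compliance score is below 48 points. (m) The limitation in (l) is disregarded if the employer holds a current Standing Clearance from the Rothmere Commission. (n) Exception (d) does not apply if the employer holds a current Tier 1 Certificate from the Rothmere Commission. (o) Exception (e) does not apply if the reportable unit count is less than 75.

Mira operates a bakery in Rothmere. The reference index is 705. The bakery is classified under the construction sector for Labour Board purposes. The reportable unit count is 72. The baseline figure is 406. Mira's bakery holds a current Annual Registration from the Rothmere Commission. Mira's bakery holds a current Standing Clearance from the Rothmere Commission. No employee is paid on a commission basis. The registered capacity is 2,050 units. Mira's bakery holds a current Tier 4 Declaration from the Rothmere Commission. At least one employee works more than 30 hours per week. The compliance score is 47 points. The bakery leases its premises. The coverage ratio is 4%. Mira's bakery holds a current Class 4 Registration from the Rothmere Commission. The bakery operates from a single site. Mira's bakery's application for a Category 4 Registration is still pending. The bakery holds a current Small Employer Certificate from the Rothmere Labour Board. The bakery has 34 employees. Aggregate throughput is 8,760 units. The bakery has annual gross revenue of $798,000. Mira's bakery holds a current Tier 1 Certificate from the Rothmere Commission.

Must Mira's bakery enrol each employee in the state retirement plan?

Exception (a) does not apply: the registered capacity is 2,050 units, not below 1,920 units.
Exception (b)'s conditions are all satisfied: the employer operates from a single site; annual gross revenue is $798,000, below the $879,000 limit. But applying paragraph (g): (g) operates against (b): at least one employee exceeds 30 hours/week. (b) is therefore removed.
Exception (c)'s conditions are all satisfied: the reference index is 705, meeting the 637 threshold; a current Annual Registration is held. Considering the limiting provisions: (h) would limit (c) — the baseline figure is 406, meeting the 389 threshold — but (i) sets (h) aside: (i) operates against (h): a current Class 4 Registration is held. (j) is engaged (aggregate throughput is 8,760 units, meeting the 8,560 units threshold), but is itself disapplied by (k): (k) applies — the bakery is classified under the construction sector. (l) is triggered (the compliance score is 47 points, below the 48 points limit), but is overridden by (m): (m) is triggered — a current Standing Clearance is held. So (c) applies.
Exception (d): the coverage ratio is 4%, below the 5% limit; no employee is paid on commission — every condition holds. But: (n) operates against (d): a current Tier 1 Certificate is held. Exception (d) does not apply.
Exception (e): a current Tier 4 Declaration is held; a current Small Employer Certificate is held — every condition holds. However, paragraph (o) must be considered: (o) is engaged — the reportable unit count is 72, less than the 75 limit. Exception (e) does not apply.

No — exception (c) applies; Mira's bakery is not required to enrol each employee in the state retirement plan.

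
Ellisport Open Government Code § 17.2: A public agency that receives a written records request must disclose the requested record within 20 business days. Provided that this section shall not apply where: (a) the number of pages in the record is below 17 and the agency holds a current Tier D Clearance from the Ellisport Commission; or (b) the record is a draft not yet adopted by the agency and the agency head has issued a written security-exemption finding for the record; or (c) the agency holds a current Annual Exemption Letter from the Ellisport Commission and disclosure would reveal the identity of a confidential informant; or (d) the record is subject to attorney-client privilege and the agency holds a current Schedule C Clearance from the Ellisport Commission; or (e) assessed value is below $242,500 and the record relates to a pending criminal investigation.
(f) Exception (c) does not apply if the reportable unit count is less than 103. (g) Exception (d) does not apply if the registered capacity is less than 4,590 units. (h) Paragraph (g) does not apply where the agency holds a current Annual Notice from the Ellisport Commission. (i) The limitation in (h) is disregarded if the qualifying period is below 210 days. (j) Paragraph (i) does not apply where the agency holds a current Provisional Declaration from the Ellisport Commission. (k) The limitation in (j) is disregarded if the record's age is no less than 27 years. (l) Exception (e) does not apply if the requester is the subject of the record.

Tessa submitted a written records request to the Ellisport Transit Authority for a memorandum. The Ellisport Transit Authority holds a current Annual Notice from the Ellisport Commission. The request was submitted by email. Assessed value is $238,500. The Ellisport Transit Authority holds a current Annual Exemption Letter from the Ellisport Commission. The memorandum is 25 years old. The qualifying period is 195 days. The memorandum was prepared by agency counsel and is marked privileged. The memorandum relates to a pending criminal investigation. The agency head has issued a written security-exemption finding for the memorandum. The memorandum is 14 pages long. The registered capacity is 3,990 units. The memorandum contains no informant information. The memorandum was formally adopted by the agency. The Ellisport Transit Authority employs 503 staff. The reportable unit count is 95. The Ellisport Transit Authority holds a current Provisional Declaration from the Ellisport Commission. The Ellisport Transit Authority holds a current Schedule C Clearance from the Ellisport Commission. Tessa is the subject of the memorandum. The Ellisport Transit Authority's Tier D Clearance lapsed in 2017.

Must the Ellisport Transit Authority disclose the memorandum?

No — exception (d) applies; the Ellisport Transit Authority is not required to disclose the memorandum.

Exception (a) requires that the agency holds a current Tier D Clearance from the Ellisport Commission; but no current Tier D Clearance is held, so (a) is unavailable.
Exception (b) fails — the memorandum has been formally adopted.
Exception (c) requires that disclosure would reveal the identity of a confidential informant; but the memorandum contains no informant information, so (c) is unavailable.
Exception (d)'s conditions are all satisfied: the memorandum is privileged; a current Schedule C Clearance is held. Applying paragraphs (g)–(k): (g) operates (the registered capacity is 3,990 units, less than the 4,590 units limit), but is itself disapplied by (h): (h) operates — a current Annual Notice is held. (i) would limit (h) — the qualifying period is 195 days, below the 210 days limit — but (j) sets (i) aside: (j) operates against (i): a current Provisional Declaration is held. (k), which would lift (j), is not triggered — the record's age is 25 years, short of 27 years. So (d) applies.
All of (e)'s requirements are met (assessed value is $238,500, below the $242,500 limit; the memorandum relates to a pending investigation). But applying paragraph (l): (l) operates against (e): Tessa is the subject of the memorandum. So (e) is unavailable.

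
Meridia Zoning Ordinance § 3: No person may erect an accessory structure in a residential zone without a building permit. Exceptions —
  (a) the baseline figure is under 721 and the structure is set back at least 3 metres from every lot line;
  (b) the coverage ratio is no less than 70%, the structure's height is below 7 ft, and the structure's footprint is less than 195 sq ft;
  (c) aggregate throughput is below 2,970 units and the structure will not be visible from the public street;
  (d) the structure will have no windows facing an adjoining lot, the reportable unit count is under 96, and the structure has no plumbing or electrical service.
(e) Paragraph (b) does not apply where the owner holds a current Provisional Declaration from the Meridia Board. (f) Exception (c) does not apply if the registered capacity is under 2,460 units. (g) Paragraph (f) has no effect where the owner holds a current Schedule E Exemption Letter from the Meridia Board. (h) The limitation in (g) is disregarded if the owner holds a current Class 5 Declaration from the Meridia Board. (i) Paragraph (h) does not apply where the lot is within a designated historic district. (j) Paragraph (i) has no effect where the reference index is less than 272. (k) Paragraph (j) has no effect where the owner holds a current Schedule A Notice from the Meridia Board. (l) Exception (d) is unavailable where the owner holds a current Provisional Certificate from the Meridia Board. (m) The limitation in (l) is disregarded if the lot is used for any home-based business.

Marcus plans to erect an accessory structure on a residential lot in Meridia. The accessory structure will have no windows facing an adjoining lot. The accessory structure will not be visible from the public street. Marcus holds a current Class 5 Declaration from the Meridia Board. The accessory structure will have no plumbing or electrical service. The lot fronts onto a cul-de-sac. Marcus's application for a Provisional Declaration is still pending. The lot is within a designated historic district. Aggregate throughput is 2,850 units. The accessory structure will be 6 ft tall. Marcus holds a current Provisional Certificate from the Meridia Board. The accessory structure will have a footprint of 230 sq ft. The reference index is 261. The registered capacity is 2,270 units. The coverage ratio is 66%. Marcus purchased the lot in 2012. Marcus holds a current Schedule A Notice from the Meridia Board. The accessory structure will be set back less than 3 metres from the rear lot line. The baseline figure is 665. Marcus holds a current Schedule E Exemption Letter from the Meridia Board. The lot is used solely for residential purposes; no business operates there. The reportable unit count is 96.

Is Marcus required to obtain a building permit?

Exception (a) does not apply: the rear setback is under 3 m.
Exception (b) fails — the coverage ratio is 66%, short of 70%.
Exception (c) is satisfied on its face — aggregate throughput is 2,850 units, below the 2,970 units limit; the structure will not be visible from the street. As to paragraphs (f)–(k): (f) is triggered (the registered capacity is 2,270 units, under the 2,460 units limit), but is itself disapplied by (g): (g) applies — a current Schedule E Exemption Letter is held. (h) is engaged (a current Class 5 Declaration is held), but is set aside by (i): (i) operates against (h): the lot is in a historic district. (j) would limit (i) — the reference index is 261, less than the 272 limit — but (k) sets (j) aside: (k) is triggered — a current Schedule A Notice is held. (c) remains available.
Exception (d) fails — the reportable unit count is 96, not under 96.

No — exception (c) applies; Marcus does not need a building permit.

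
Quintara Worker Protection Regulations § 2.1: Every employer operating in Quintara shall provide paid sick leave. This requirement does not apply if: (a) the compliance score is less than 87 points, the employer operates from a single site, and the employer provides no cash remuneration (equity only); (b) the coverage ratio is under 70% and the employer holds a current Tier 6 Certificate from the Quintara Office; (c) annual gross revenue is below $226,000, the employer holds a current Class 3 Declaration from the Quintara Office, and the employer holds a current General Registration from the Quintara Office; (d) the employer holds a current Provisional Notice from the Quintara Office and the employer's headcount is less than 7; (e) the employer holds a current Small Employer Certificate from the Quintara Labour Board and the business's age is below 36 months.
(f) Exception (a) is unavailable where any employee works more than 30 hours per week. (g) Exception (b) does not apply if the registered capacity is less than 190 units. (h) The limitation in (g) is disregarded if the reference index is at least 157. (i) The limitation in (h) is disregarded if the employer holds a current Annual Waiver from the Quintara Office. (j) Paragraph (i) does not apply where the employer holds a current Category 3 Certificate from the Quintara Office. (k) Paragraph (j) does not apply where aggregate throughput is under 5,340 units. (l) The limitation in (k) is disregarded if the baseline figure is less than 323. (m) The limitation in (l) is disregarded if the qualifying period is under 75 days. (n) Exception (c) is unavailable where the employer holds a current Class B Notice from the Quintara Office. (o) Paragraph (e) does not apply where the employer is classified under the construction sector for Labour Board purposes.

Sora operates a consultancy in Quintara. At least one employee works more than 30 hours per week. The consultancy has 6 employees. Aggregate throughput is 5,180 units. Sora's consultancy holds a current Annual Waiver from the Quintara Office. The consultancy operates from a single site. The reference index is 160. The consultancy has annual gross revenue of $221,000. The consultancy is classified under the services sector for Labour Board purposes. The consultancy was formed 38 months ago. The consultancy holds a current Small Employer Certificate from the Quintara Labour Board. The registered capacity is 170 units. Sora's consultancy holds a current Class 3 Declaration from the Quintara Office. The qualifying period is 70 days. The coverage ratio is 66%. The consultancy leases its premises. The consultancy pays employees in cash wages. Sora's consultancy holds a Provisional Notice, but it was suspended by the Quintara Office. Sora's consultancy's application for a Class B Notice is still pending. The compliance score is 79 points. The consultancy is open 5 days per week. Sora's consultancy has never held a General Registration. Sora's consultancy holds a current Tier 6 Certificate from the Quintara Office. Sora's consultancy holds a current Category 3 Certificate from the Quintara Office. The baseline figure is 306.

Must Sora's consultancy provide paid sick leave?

Exception (a) requires that the employer provides no cash remuneration (equity only); but employees are paid cash wages, so (a) is unavailable.
Exception (b): the coverage ratio is 66%, under the 70% limit; a current Tier 6 Certificate is held — every condition holds. However, paragraphs (g)–(m) must be considered: (g) operates against (b): the registered capacity is 170 units, less than the 190 units limit. (h) would limit (g) — the reference index is 160, meeting the 157 threshold — but (i) sets (h) aside: (i) operates against (h): a current Annual Waiver is held. (j) would limit (i) — a current Category 3 Certificate is held — but (k) sets (j) aside: (k) operates against (j): aggregate throughput is 5,180 units, under the 5,340 units limit. (l) would limit (k) — the baseline figure is 306, less than the 323 limit — but (m) sets (l) aside: (m) is triggered — the qualifying period is 70 days, under the 75 days limit. So (b) is unavailable.
Exception (c) does not apply: no current General Registration is held.
Exception (d) requires that the employer holds a current Provisional Notice from the Quintara Office; but no current Provisional Notice is held, so (d) is unavailable.
Exception (e) fails — the business's age is 38 months, not below 36 months.
No exception is made out. Sora's consultancy falls within the general rule.

Yes — Sora's consultancy must provide paid sick leave.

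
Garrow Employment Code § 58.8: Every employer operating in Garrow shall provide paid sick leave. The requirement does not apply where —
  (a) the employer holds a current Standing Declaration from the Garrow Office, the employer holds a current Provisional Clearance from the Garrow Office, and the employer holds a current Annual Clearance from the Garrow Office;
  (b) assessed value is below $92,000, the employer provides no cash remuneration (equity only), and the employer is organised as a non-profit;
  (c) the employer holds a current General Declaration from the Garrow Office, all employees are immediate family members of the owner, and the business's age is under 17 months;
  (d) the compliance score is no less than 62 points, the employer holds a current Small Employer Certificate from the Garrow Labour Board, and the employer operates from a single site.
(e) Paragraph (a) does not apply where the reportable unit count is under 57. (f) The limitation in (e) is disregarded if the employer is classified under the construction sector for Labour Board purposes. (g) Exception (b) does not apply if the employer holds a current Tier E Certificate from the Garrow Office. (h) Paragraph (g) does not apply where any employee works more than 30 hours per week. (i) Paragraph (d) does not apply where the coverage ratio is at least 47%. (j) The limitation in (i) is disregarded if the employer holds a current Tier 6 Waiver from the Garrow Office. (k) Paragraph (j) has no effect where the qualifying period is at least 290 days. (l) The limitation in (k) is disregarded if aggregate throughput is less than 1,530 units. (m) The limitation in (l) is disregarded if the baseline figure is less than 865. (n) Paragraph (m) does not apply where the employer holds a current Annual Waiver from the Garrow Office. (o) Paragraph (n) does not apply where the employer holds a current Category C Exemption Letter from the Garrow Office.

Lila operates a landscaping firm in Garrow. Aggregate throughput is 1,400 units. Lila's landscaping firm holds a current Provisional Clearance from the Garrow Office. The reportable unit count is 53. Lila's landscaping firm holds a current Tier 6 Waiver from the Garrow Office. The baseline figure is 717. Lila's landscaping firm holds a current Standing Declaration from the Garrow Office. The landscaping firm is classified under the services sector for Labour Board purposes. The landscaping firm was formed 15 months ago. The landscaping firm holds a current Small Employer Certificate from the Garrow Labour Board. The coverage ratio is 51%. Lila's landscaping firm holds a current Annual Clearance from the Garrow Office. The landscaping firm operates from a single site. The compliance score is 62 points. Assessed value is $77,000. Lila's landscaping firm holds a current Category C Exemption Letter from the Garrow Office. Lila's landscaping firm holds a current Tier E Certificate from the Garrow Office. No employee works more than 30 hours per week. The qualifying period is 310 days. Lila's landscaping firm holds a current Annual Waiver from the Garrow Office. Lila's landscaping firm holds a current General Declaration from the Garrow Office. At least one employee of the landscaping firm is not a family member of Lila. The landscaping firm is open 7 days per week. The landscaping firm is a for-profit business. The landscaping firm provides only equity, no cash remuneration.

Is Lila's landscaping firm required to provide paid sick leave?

Exception (a): a current Standing Declaration is held; a current Provisional Clearance is held; a current Annual Clearance is held — every condition holds. Turning to paragraphs (e)–(f): (e) operates against (a): the reportable unit count is 53, under the 57 limit. (f) is not triggered (the landscaping firm is classified under the services sector), so (e) stands. So (a) is unavailable.
Exception (b) fails — the employer is for-profit.
Exception (c) does not apply: at least one employee is not a family member.
Exception (d): the compliance score is 62 points, meeting the 62 points threshold; a current Small Employer Certificate is held; the employer operates from a single site — every condition holds. However, paragraphs (i)–(o) must be considered: (i) operates against (d): the coverage ratio is 51%, meeting the 47% threshold. (j) operates (a current Tier 6 Waiver is held), but is set aside by (k): (k) is triggered — the qualifying period is 310 days, meeting the 290 days threshold. (l) would limit (k) — aggregate throughput is 1,400 units, less than the 1,530 units limit — but (m) sets (l) aside: (m) operates against (l): the baseline figure is 717, less than the 865 limit. (n) is triggered (a current Annual Waiver is held), but is overridden by (o): (o) operates against (n): a current Category C Exemption Letter is held. (d) is therefore removed.
None of the exceptions is available; § 58.8 applies in full.

Yes — Lila's landscaping firm must provide paid sick leave.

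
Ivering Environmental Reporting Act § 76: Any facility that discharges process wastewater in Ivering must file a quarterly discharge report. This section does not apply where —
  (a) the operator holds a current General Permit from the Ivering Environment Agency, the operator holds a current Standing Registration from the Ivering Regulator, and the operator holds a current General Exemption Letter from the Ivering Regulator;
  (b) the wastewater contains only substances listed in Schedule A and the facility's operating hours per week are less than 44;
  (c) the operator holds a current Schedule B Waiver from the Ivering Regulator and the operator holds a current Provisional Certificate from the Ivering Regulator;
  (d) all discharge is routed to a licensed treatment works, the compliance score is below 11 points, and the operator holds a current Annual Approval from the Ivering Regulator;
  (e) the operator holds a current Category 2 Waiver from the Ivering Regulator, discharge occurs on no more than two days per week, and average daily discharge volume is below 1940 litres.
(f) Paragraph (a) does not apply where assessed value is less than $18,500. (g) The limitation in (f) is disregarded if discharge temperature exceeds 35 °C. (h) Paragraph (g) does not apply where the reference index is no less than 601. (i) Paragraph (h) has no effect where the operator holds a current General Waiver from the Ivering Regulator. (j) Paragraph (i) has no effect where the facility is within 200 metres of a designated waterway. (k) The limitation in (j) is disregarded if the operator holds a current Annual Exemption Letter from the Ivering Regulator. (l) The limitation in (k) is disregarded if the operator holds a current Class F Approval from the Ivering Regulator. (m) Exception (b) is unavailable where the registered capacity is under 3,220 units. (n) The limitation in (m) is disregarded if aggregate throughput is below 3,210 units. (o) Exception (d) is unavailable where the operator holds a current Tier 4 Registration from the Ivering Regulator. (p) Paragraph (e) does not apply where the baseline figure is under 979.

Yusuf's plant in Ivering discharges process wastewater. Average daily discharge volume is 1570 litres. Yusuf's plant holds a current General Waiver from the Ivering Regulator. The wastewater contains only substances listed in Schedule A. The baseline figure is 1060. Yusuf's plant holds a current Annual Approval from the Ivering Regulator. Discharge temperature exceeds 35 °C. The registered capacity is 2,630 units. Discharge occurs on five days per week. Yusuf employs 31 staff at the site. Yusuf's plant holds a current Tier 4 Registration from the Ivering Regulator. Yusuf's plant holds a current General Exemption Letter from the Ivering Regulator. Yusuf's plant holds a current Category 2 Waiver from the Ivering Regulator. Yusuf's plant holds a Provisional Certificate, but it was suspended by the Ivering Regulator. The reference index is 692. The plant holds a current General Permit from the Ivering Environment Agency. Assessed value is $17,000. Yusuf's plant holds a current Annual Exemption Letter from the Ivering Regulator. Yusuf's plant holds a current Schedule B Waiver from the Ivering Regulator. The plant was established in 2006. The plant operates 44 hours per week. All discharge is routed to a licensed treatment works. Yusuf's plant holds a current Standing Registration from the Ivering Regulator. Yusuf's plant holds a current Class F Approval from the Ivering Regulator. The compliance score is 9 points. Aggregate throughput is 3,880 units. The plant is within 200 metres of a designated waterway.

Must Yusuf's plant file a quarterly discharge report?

Exception (a): a current General Permit is held; a current Standing Registration is held; a current General Exemption Letter is held — every condition holds. But applying paragraphs (f)–(l): (f) operates against (a): assessed value is $17,000, less than the $18,500 limit. (g) applies (discharge temperature exceeds 35 °C), but is overridden by (h): (h) operates against (g): the reference index is 692, meeting the 601 threshold. (i) operates (a current General Waiver is held), but is displaced by (j): (j) operates against (i): the plant is within 200 m of a designated waterway. (k) operates (a current Annual Exemption Letter is held), but is itself disapplied by (l): (l) operates against (k): a current Class F Approval is held. So (a) is unavailable.
Exception (b) does not apply: the facility's operating hours per week are 44, not less than 44.
Exception (c) requires that the operator holds a current Provisional Certificate from the Ivering Regulator; but no current Provisional Certificate is held, so (c) is unavailable.
Exception (d): discharge is routed to a licensed treatment works; the compliance score is 9 points, below the 11 points limit; a current Annual Approval is held — every condition holds. However, paragraph (o) must be considered: (o) applies — a current Tier 4 Registration is held. (d) is therefore removed.
Exception (e) does not apply: discharge occurs on five days per week.
No exception applies. The general rule governs.

Yes — Yusuf's plant must file a quarterly discharge report.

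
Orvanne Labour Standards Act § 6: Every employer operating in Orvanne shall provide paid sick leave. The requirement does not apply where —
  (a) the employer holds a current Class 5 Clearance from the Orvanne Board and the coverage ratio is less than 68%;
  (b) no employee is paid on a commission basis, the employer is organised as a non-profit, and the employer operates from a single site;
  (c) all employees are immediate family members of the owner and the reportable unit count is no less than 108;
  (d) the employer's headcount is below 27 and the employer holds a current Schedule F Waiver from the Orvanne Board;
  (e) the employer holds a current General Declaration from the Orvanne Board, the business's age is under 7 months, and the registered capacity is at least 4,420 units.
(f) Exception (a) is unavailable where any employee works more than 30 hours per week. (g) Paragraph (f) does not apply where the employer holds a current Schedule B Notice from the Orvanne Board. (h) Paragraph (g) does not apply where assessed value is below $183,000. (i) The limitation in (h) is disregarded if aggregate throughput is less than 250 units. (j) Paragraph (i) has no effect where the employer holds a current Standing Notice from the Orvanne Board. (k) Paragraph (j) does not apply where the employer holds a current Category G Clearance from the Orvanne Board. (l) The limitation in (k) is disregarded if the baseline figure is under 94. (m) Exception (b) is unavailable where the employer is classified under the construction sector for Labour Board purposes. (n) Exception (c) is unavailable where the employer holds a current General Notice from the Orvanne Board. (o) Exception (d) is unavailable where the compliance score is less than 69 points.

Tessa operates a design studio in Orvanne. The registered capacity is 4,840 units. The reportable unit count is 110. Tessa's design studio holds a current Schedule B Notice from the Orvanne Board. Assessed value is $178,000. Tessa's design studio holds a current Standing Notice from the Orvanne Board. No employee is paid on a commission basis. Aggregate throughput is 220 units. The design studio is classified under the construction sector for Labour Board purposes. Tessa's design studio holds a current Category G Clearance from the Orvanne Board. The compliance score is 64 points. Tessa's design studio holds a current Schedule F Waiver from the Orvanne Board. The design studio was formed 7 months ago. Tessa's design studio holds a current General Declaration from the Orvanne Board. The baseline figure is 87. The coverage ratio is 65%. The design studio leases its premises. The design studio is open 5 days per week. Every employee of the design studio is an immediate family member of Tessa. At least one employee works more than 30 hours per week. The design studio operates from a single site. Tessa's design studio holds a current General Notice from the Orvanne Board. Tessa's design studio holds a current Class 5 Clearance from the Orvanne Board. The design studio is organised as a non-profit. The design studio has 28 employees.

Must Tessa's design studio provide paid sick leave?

All of (a)'s requirements are met (a current Class 5 Clearance is held; the coverage ratio is 65%, less than the 68% limit). Turning to paragraphs (f)–(l): (f) applies — at least one employee exceeds 30 hours/week. (g) is engaged (a current Schedule B Notice is held), but is displaced by (h): (h) is triggered — assessed value is $178,000, below the $183,000 limit. (i) would limit (h) — aggregate throughput is 220 units, less than the 250 units limit — but (j) sets (i) aside: (j) is engaged — a current Standing Notice is held. (k) operates (a current Category G Clearance is held), but is set aside by (l): (l) applies — the baseline figure is 87, under the 94 limit. (a) is therefore removed.
Exception (b) is satisfied on its face — no employee is paid on commission; the employer is a non-profit; the employer operates from a single site. But applying paragraph (m): (m) operates against (b): the design studio is classified under the construction sector. Exception (b) does not apply.
All of (c)'s requirements are met (every employee is an immediate family member; the reportable unit count is 110, meeting the 108 threshold). But: (n) is engaged — a current General Notice is held. Exception (c) does not apply.
Exception (d) does not apply: the employer's headcount is 28, not below 27.
Exception (e) requires that the business's age is under 7 months; but the business's age is 7 months, not under 7 months, so (e) is unavailable.
No exception applies. The general rule governs.

Yes — Tessa's design studio must provide paid sick leave.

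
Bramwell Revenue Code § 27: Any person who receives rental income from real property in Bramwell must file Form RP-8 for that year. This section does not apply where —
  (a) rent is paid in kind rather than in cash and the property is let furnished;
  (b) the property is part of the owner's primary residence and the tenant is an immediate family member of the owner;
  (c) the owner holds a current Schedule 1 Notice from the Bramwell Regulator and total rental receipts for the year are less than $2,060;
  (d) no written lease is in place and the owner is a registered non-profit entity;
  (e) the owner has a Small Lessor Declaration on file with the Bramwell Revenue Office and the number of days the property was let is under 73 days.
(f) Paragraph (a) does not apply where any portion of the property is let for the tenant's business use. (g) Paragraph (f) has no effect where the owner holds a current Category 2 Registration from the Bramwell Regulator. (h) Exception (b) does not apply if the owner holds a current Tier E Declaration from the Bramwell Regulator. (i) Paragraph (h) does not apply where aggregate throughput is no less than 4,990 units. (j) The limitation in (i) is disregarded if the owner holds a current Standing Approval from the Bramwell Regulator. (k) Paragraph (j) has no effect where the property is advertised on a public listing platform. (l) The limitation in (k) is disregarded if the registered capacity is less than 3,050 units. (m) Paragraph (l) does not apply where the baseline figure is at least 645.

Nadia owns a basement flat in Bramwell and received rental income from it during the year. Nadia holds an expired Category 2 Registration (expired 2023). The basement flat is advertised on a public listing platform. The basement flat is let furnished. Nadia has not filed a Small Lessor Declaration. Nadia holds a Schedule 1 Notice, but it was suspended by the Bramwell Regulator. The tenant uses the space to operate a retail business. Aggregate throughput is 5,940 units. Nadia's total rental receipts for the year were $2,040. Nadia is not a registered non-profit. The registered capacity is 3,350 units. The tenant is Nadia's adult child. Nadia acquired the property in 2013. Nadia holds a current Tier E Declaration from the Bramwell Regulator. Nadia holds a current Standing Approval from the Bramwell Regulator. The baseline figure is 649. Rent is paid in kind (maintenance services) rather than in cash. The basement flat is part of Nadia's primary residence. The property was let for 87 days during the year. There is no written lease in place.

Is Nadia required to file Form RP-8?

No — exception (b) applies; Nadia is not required to file Form RP-8.

Exception (a): rent is paid in kind; the property is let furnished — every condition holds. However, paragraphs (f)–(g) must be considered: (f) operates — the space is let for business use. (g), which would lift (f), does not operate here — no current Category 2 Registration is held. (a) is therefore removed.
Exception (b)'s conditions are all satisfied: the basement flat is part of the primary residence; the tenant is an immediate family member. Considering the limiting provisions: (h) is engaged (a current Tier E Declaration is held), but is displaced by (i): (i) operates against (h): aggregate throughput is 5,940 units, meeting the 4,990 units threshold. (j) would limit (i) — a current Standing Approval is held — but (k) sets (j) aside: (k) is engaged — the property is publicly advertised. (l), which would lift (k), is not engaged — the registered capacity is 3,350 units, not less than 3,050 units. Exception (b) stands.
Exception (c) does not apply: the Schedule 1 Notice is not current.
Exception (d) requires that the owner is a registered non-profit entity; but Nadia is not a registered non-profit, so (d) is unavailable.
Exception (e) does not apply: no Small Lessor Declaration is on file.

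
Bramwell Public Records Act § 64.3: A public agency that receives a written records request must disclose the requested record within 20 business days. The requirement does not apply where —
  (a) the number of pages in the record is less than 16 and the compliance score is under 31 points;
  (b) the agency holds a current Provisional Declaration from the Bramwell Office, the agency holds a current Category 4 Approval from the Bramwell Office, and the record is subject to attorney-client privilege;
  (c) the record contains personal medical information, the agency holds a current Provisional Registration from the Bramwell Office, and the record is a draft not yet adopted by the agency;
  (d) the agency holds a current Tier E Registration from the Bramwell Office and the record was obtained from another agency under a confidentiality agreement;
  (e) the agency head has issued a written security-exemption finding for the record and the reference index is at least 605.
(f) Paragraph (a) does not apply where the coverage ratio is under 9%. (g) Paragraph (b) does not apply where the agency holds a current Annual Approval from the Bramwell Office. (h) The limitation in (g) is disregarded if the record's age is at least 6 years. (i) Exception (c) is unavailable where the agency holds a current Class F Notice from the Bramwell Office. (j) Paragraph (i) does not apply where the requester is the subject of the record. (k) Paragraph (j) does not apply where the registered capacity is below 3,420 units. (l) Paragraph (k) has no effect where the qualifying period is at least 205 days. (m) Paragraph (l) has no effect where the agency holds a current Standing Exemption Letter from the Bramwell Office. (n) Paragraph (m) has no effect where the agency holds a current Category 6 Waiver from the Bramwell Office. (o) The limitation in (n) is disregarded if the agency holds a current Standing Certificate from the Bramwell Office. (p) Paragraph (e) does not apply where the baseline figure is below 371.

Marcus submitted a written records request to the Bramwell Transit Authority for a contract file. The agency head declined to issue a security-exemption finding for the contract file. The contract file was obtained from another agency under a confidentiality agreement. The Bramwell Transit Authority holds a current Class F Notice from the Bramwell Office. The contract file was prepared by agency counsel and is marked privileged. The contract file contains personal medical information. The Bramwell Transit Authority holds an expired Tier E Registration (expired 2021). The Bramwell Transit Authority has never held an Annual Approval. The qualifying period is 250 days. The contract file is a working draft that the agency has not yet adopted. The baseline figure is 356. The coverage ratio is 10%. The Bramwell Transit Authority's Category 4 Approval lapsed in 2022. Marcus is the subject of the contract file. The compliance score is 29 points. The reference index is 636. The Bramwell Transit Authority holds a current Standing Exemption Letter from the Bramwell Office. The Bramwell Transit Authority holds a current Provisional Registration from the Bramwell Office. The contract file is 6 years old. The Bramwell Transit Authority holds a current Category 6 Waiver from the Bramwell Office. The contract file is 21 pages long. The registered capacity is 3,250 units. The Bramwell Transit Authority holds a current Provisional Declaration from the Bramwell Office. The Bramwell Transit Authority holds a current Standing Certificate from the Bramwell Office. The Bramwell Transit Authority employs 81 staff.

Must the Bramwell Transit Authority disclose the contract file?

Exception (a) does not apply: the number of pages in the record is 21, not less than 16.
Exception (b) does not apply: there is no Category 4 Approval in force.
Exception (c)'s conditions are all satisfied: the contract file contains personal medical information; a current Provisional Registration is held; the contract file is an unadopted draft. However, paragraphs (i)–(o) must be considered: (i) operates — a current Class F Notice is held. (j) would limit (i) — Marcus is the subject of the contract file — but (k) sets (j) aside: (k) operates — the registered capacity is 3,250 units, below the 3,420 units limit. (l) operates (the qualifying period is 250 days, meeting the 205 days threshold), but is itself disapplied by (m): (m) operates against (l): a current Standing Exemption Letter is held. (n) is triggered (a current Category 6 Waiver is held), but is overridden by (o): (o) operates — a current Standing Certificate is held. Exception (c) does not apply.
Exception (d) does not apply: the Tier E Registration is not current.
Exception (e) fails — the agency head declined to issue a security-exemption finding.
None of the exceptions is available; § 64.3 applies in full.

Yes — the Bramwell Transit Authority must disclose the contract file.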